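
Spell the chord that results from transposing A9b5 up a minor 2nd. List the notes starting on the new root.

A up a minor 2nd → Bb. New chord: Bb dominant ninth flat five.
- root: Bb
- major 3rd: D
- diminished 5th: Fb
- minor 7th: Ab
- major 9th: C

Bb, D, Fb, Ab, C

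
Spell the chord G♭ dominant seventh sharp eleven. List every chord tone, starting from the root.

G♭ dominant seventh sharp eleven is a dominant seventh sharp eleven built on G-flat.
Root: G-flat
Major 3rd (3rd): B-flat
Perfect 5th (5th): D-flat
Minor 7th (7th): F-flat
Augmented 11th (11th): C

G-flat  B-flat  D-flat  F-flat  C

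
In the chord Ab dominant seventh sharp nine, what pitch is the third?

C

Root of Ab dominant seventh sharp nine = A-flat. The 3rd is a major 3rd: A-flat up a major 3rd → C.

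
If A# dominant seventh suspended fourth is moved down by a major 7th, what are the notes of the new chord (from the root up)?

A major 7th down from A# is B, so the new chord is B dominant seventh suspended fourth.
- root: B
- perfect 4th: E
- perfect 5th: F#
- minor 7th: A

B, E, F#, A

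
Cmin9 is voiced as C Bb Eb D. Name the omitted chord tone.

G

Cmin9 = C, Eb, G, Bb, D. The voicing lacks the 5th (perfect 5th), G.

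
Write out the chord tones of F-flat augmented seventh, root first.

F♭, A♭, C, E𝄫

Root F♭, quality augmented seventh:
Root: F♭
Major 3rd (3rd): A♭
Augmented 5th (5th): C
Minor 7th (7th): E𝄫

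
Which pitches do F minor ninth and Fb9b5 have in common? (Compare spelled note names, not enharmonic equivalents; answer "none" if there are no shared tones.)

F minor ninth = F, Ab, C, Eb, G.
Fb9b5 = Fb, Ab, Cbb, Ebb, Gb.
Shared: Ab.

Ab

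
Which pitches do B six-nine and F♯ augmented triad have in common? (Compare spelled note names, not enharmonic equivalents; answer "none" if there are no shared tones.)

F#

B six-nine: B D# F# G# C#
F♯ augmented triad: F# A# C##
Common to both → F#.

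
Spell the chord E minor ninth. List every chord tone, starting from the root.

E minor ninth: minor ninth on E.
Root: E
Minor 3rd (3rd): G
Perfect 5th (5th): B
Minor 7th (7th): D
Major 9th (9th): F-sharp

E – G – B – D – F-sharp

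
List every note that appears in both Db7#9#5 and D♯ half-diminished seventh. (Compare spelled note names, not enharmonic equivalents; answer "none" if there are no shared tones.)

Db7#9#5 = D♭, F, A, C♭, E.
D♯ half-diminished seventh = D♯, F♯, A, C♯.
Shared: A.

A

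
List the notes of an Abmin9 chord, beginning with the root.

Root Ab, quality minor ninth:
- root: Ab
- minor 3rd: Cb
- perfect 5th: Eb
- minor 7th: Gb
- major 9th: Bb

Ab Cb Eb Gb Bb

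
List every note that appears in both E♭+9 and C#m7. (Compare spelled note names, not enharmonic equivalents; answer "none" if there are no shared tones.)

B

E♭+9 = Eb, G, B, Db, F.
C#m7 = C#, E, G#, B.
Shared: B.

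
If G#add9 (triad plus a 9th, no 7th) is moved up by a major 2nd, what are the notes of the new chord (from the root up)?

A♯, C𝄪, E♯, B♯

G♯ up a major 2nd → A♯. New chord: A♯ added-ninth.
root → A♯
3rd (major 3rd) → C𝄪
5th (perfect 5th) → E♯
9th (major 9th) → B♯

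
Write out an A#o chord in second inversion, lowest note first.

E – A♯ – C♯

A#o = A♯–C♯–E; second inversion → fifth (E) lowest.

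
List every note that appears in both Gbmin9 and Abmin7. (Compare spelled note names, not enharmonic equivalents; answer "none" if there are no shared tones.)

Gbmin9: Gb Bbb Db Fb Ab
Abmin7: Ab Cb Eb Gb
Common to both → Gb, Ab.

Gb Ab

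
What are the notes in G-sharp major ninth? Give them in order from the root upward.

Root G#, quality major ninth:
root → G#
3rd (major 3rd) → B#
5th (perfect 5th) → D#
7th (major 7th) → F##
9th (major 9th) → A#

G# – B# – D# – F## – A#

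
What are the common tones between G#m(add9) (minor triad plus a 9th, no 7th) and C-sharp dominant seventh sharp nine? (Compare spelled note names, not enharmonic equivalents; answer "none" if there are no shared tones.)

G#m(add9) = G#, B, D#, A#.
C-sharp dominant seventh sharp nine = C#, E#, G#, B, D##.
Shared: G#, B.

G#, B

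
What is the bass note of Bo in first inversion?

D

Bo in root position is B–D–F.
First inversion places the third in the bass, which is D.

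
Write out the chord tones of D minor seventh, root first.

D – F – A – C

D minor seventh: minor seventh on D.
root → D
3rd (minor 3rd) → F
5th (perfect 5th) → A
7th (minor 7th) → C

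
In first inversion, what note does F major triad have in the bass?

A

F major triad in root position is F–A–C.
First inversion places the third in the bass, which is A.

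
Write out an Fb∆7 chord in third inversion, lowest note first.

E♭, F♭, A♭, C♭

Fb∆7 = F♭–A♭–C♭–E♭; third inversion → seventh (E♭) lowest.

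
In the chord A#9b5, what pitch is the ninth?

A#9b5 is built on A♯; its 9th is a major 9th above the root.
A second above A uses the letter B, and the major 9th above A♯ is B♯.

B♯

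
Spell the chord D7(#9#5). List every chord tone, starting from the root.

D7(#9#5) is a dominant seventh sharp nine sharp five built on D.
root → D
3rd (major 3rd) → F#
5th (augmented 5th) → A#
7th (minor 7th) → C
9th (augmented 9th) → E#

D – F# – A# – C – E#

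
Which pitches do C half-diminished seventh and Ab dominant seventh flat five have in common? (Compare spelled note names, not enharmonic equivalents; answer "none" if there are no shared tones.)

C – G-flat

C half-diminished seventh = C, E-flat, G-flat, B-flat.
Ab dominant seventh flat five = A-flat, C, E-double-flat, G-flat.
Shared: C, G-flat.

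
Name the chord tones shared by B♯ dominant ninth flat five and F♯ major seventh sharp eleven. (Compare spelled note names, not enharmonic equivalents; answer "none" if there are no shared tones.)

B-sharp – F-sharp – A-sharp

B♯ dominant ninth flat five: B-sharp D-double-sharp F-sharp A-sharp C-double-sharp
F♯ major seventh sharp eleven: F-sharp A-sharp C-sharp E-sharp B-sharp
Common to both → B-sharp, F-sharp, A-sharp.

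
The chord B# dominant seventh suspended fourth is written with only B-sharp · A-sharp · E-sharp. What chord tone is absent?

F-double-sharp

B# dominant seventh suspended fourth = B-sharp, E-sharp, F-double-sharp, A-sharp. The voicing lacks the 5th (perfect 5th), F-double-sharp.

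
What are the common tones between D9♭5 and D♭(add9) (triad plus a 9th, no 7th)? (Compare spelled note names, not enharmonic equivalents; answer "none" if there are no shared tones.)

A♭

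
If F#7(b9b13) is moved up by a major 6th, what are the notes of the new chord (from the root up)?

D# F## A# C# E B

Transposed root: F# → D# (major 6th up). So we spell D# dominant seventh flat nine flat thirteen:
Root: D#
Major 3rd (3rd): F##
Perfect 5th (5th): A#
Minor 7th (7th): C#
Minor 9th (9th): E
Minor 13th (13th): B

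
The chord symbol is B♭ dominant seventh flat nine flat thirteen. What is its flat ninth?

C-flat

Root of B♭ dominant seventh flat nine flat thirteen = B-flat. The 9th is a minor 9th: B-flat up a minor 9th → C-flat.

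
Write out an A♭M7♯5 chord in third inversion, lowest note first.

In root position, A♭M7♯5 is Ab–C–E–G.
Third inversion puts the seventh (G) in the bass.

G Ab C E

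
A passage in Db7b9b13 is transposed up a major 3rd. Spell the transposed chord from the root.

Transposed root: Db → F (major 3rd up). So we spell F dominant seventh flat nine flat thirteen:
- root: F
- major 3rd: A
- perfect 5th: C
- minor 7th: Eb
- minor 9th: Gb
- minor 13th: Db

F – A – C – Eb – Gb – Db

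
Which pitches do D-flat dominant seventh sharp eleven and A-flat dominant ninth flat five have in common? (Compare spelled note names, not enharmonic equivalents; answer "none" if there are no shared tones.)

A-flat

D-flat dominant seventh sharp eleven = D-flat, F, A-flat, C-flat, G.
A-flat dominant ninth flat five = A-flat, C, E-double-flat, G-flat, B-flat.
Shared: A-flat.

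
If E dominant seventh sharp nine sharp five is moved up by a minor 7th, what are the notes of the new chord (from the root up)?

Transposed root: E → D (minor 7th up). So we spell D dominant seventh sharp nine sharp five:
Root: D
Major 3rd (3rd): F-sharp
Augmented 5th (5th): A-sharp
Minor 7th (7th): C
Augmented 9th (9th): E-sharp

D, F-sharp, A-sharp, C, E-sharp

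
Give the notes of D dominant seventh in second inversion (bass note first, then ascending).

D dominant seventh = D–F#–A–C; second inversion → fifth (A) lowest.

A C D F#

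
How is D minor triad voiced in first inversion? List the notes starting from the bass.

F A D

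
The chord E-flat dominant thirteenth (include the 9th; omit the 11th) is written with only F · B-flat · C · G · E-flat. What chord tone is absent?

The full E-flat dominant thirteenth chord is E-flat, G, B-flat, D-flat, F, C.
Comparing with the voicing, the minor 7th (7th) — D-flat — is absent.

D-flat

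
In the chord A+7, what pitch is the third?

A+7 is built on A; its 3rd is a major 3rd above the root.
A third above A uses the letter C, and the major 3rd above A is C#.

C#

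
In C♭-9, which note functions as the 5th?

Gb

Root of C♭-9 = Cb. The 5th is a perfect 5th: Cb up a perfect 5th → Gb.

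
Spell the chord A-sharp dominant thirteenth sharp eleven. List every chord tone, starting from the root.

A-sharp C-double-sharp E-sharp G-sharp B-sharp D-double-sharp F-double-sharp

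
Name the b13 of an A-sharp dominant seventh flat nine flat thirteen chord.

F-sharp

A-sharp dominant seventh flat nine flat thirteen is built on A-sharp; its 13th is a minor 13th above the root.
A sixth above A uses the letter F, and the minor 13th above A-sharp is F-sharp.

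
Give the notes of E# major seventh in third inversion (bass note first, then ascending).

D-double-sharp, E-sharp, G-double-sharp, B-sharp

In root position, E# major seventh is E-sharp–G-double-sharp–B-sharp–D-double-sharp.
Third inversion puts the seventh (D-double-sharp) in the bass.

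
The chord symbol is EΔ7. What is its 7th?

D#

Root of EΔ7 = E. The 7th is a major 7th: E up a major 7th → D#.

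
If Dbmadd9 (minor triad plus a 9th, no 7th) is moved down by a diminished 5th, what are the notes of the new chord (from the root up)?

A diminished 5th down from Db is G, so the new chord is G minor added-ninth.
G — root
Bb — minor 3rd
D — perfect 5th
A — major 9th

G  Bb  D  A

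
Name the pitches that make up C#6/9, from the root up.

C♯, E♯, G♯, A♯, D♯

C#6/9: six-nine on C♯.
C♯ — root
E♯ — major 3rd
G♯ — perfect 5th
A♯ — major 6th
D♯ — major 9th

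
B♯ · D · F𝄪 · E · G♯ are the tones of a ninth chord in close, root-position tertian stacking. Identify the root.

Arranged so that each adjacent pair is a third by letter name: E – G♯ – B♯ – D – F𝄪.
The bottom of that stack, E, is the root (this is E dominant seventh sharp nine sharp five).

E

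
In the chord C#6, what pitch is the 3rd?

Root of C#6 = C#. The 3rd is a major 3rd: C# up a major 3rd → E#.

E#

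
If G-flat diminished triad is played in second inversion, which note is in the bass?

G-flat diminished triad = Gb–Bbb–Dbb. Second inversion → fifth in the bass = Dbb.

Dbb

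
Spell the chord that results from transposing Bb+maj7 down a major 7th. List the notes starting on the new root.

B♭ down a major 7th → C♭. New chord: C♭ augmented major seventh.
C♭ — root
E♭ — major 3rd
G — augmented 5th
B♭ — major 7th

C♭ – E♭ – G – B♭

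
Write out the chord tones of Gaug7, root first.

Gaug7 is an augmented seventh built on G.
root → G
3rd (major 3rd) → B
5th (augmented 5th) → D♯
7th (minor 7th) → F

G, B, D♯, F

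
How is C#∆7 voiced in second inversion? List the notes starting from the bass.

G#, B#, C#, E#

C#∆7 = C#–E#–G#–B#; second inversion → fifth (G#) lowest.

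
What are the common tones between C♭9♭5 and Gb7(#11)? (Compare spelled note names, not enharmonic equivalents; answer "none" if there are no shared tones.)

C♭9♭5 = Cb, Eb, Gbb, Bbb, Db.
Gb7(#11) = Gb, Bb, Db, Fb, C.
Shared: Db.

Db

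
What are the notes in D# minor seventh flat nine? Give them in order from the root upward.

D# minor seventh flat nine is a minor seventh flat nine built on D#.
D# — root
F# — minor 3rd
A# — perfect 5th
C# — minor 7th
E — minor 9th

D#  F#  A#  C#  E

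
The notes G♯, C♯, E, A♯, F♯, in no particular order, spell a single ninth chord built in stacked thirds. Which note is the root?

Stacking in thirds gives F♯ – A♯ – C♯ – E – G♯, so F♯ is the root — F♯ dominant ninth.

F♯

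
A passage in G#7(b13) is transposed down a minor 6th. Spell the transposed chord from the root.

G# down a minor 6th → B#. New chord: B# dominant seventh flat thirteen.
Root: B#
Major 3rd (3rd): D##
Perfect 5th (5th): F##
Minor 7th (7th): A#
Minor 13th (13th): G#

B#, D##, F##, A#, G#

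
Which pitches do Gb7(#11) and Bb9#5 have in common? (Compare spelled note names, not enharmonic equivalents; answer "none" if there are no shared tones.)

Bb, C

Gb7(#11): Gb Bb Db Fb C
Bb9#5: Bb D F# Ab C
Common to both → Bb, C.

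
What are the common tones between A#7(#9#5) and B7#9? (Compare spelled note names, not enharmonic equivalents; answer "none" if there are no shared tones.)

A#7(#9#5): A# C## E## G# B##
B7#9: B D# F# A C##
Common to both → C##.

C##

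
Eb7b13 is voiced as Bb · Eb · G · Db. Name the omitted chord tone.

Cb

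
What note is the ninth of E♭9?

F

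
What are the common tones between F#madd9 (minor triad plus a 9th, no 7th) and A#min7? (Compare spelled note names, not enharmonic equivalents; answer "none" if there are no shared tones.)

C♯ G♯

F#madd9 = F♯, A, C♯, G♯.
A#min7 = A♯, C♯, E♯, G♯.
Shared: C♯, G♯.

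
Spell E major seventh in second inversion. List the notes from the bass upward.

E major seventh = E–G-sharp–B–D-sharp; second inversion → fifth (B) lowest.

B, D-sharp, E, G-sharp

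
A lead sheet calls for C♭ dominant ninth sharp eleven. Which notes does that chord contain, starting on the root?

C-flat – E-flat – G-flat – B-double-flat – D-flat – F

C♭ dominant ninth sharp eleven: dominant ninth sharp eleven on C-flat.
- root: C-flat
- major 3rd: E-flat
- perfect 5th: G-flat
- minor 7th: B-double-flat
- major 9th: D-flat
- augmented 11th: F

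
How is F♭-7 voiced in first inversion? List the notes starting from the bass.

In root position, F♭-7 is F♭–A𝄫–C♭–E𝄫.
First inversion puts the third (A𝄫) in the bass.

A𝄫, C♭, E𝄫, F♭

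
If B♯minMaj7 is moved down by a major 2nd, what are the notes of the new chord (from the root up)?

A♯, C♯, E♯, G𝄪

B♯ down a major 2nd → A♯. New chord: A♯ minor-major seventh.
A♯ — root
C♯ — minor 3rd
E♯ — perfect 5th
G𝄪 — major 7th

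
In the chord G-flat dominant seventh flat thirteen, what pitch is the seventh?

Root of G-flat dominant seventh flat thirteen = G-flat. The 7th is a minor 7th: G-flat up a minor 7th → F-flat.

F-flat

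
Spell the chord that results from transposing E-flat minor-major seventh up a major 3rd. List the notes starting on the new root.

G, Bb, D, F#

Eb up a major 3rd → G. New chord: G minor-major seventh.
root → G
3rd (minor 3rd) → Bb
5th (perfect 5th) → D
7th (major 7th) → F#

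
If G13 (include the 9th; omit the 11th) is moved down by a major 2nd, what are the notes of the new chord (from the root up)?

F, A, C, E♭, G, D

G down a major 2nd → F. New chord: F dominant thirteenth.
root → F
3rd (major 3rd) → A
5th (perfect 5th) → C
7th (minor 7th) → E♭
9th (major 9th) → G
13th (major 13th) → D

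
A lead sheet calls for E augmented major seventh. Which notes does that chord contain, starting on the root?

E, G♯, B♯, D♯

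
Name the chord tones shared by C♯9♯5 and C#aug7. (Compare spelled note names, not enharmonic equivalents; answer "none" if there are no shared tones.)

C# E# G## B

C♯9♯5 = C#, E#, G##, B, D#.
C#aug7 = C#, E#, G##, B.
Shared: C#, E#, G##, B.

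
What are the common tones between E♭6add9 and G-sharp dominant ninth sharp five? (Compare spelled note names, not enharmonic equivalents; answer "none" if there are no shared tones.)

E♭6add9: E♭ G B♭ C F
G-sharp dominant ninth sharp five: G♯ B♯ D𝄪 F♯ A♯
Common to both → none.

none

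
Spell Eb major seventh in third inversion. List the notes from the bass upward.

D Eb G Bb

Eb major seventh = Eb–G–Bb–D; third inversion → seventh (D) lowest.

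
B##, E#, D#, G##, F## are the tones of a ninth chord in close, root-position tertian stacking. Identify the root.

Arranged so that each adjacent pair is a third by letter name: E# – G## – B## – D# – F##.
The bottom of that stack, E#, is the root (this is E# dominant ninth sharp five).

E#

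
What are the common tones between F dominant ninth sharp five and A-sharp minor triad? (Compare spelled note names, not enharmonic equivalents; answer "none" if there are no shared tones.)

C-sharp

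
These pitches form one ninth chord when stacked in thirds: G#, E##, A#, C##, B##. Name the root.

Stacking in thirds gives A# – C## – E## – G# – B##, so A# is the root — A# dominant seventh sharp nine sharp five.

A#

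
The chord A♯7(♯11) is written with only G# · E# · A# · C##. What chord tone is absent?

A♯7(♯11) = A#, C##, E#, G#, D##. The voicing lacks the 11th (augmented 11th), D##.

D##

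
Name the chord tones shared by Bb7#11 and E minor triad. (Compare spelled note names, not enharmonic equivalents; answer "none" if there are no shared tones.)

Bb7#11 = Bb, D, F, Ab, E.
E minor triad = E, G, B.
Shared: E.

E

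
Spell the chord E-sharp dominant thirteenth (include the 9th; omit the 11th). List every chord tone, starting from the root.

E-sharp, G-double-sharp, B-sharp, D-sharp, F-double-sharp, C-double-sharp

Root E-sharp, quality dominant thirteenth:
root → E-sharp
3rd (major 3rd) → G-double-sharp
5th (perfect 5th) → B-sharp
7th (minor 7th) → D-sharp
9th (major 9th) → F-double-sharp
13th (major 13th) → C-double-sharp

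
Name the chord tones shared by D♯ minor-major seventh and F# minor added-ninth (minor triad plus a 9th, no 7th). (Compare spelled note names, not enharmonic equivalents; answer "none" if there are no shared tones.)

D♯ minor-major seventh: D# F# A# C##
F# minor added-ninth: F# A C# G#
Common to both → F#.

F#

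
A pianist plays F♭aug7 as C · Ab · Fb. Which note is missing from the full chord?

F♭aug7 = Fb, Ab, C, Ebb. The voicing lacks the 7th (minor 7th), Ebb.

Ebb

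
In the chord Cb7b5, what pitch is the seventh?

Bbb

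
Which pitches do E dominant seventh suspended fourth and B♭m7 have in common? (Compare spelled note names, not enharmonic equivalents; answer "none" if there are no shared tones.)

E dominant seventh suspended fourth: E A B D
B♭m7: B♭ D♭ F A♭
Common to both → none.

none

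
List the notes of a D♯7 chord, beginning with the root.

D♯7 is a dominant seventh built on D♯.
- root: D♯
- major 3rd: F𝄪
- perfect 5th: A♯
- minor 7th: C♯

D♯ F𝄪 A♯ C♯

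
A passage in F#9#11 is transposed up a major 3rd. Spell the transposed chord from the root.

Transposed root: F# → A# (major 3rd up). So we spell A# dominant ninth sharp eleven:
A# — root
C## — major 3rd
E# — perfect 5th
G# — minor 7th
B# — major 9th
D## — augmented 11th

A#, C##, E#, G#, B#, D##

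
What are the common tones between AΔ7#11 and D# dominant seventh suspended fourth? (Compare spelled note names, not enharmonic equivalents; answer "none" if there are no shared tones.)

AΔ7#11: A C# E G# D#
D# dominant seventh suspended fourth: D# G# A# C#
Common to both → C#, G#, D#.

C#  G#  D#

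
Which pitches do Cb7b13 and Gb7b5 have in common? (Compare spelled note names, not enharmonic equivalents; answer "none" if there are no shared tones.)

Cb7b13: Cb Eb Gb Bbb Abb
Gb7b5: Gb Bb Dbb Fb
Common to both → Gb.

Gb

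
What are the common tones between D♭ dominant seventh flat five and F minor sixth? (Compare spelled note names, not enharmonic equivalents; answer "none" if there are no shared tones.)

F

D♭ dominant seventh flat five = D-flat, F, A-double-flat, C-flat.
F minor sixth = F, A-flat, C, D.
Shared: F.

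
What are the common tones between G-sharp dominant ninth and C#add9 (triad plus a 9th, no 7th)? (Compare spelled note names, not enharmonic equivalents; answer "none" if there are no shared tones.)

G#, D#

G-sharp dominant ninth: G# B# D# F# A#
C#add9: C# E# G# D#
Common to both → G#, D#.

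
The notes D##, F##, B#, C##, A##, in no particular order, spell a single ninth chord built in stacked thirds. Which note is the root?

B#

Arranged so that each adjacent pair is a third by letter name: B# – D## – F## – A## – C##.
The bottom of that stack, B#, is the root (this is B# major ninth).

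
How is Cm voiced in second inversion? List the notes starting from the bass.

Cm = C–Eb–G; second inversion → fifth (G) lowest.

G  C  Eb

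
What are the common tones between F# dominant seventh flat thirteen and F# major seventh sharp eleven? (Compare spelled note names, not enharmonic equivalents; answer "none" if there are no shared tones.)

F-sharp  A-sharp  C-sharp

F# dominant seventh flat thirteen: F-sharp A-sharp C-sharp E D
F# major seventh sharp eleven: F-sharp A-sharp C-sharp E-sharp B-sharp
Common to both → F-sharp, A-sharp, C-sharp.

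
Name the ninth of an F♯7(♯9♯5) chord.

G##

Root of F♯7(♯9♯5) = F#. The 9th is an augmented 9th: F# up an augmented 9th → G##.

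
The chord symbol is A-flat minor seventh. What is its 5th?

A-flat minor seventh is built on Ab; its 5th is a perfect 5th above the root.
A fifth above A uses the letter E, and the perfect 5th above Ab is Eb.

Eb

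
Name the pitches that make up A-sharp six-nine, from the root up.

A# – C## – E# – F## – B#

Root A#, quality six-nine:
Root: A#
Major 3rd (3rd): C##
Perfect 5th (5th): E#
Major 6th (6th): F##
Major 9th (9th): B#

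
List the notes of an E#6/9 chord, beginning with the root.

E#6/9: six-nine on E#.
- root: E#
- major 3rd: G##
- perfect 5th: B#
- major 6th: C##
- major 9th: F##

E# – G## – B# – C## – F##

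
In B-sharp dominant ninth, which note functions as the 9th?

C##

B-sharp dominant ninth is built on B#; its 9th is a major 9th above the root.
A second above B uses the letter C, and the major 9th above B# is C##.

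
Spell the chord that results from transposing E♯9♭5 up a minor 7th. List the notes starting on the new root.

E# up a minor 7th → D#. New chord: D# dominant ninth flat five.
- root: D#
- major 3rd: F##
- diminished 5th: A
- minor 7th: C#
- major 9th: E#

D# – F## – A – C# – E#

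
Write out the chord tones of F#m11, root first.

F# A C# E G# B

F#m11 is a minor eleventh built on F#.
root → F#
3rd (minor 3rd) → A
5th (perfect 5th) → C#
7th (minor 7th) → E
9th (major 9th) → G#
11th (perfect 11th) → B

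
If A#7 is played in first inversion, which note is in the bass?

A#7 in root position is A#–C##–E#–G#.
First inversion places the third in the bass, which is C##.

C##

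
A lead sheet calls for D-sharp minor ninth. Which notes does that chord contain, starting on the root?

D#  F#  A#  C#  E#

D-sharp minor ninth is a minor ninth built on D#.
root → D#
3rd (minor 3rd) → F#
5th (perfect 5th) → A#
7th (minor 7th) → C#
9th (major 9th) → E#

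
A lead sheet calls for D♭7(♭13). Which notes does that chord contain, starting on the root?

Db F Ab Cb Bbb

Root Db, quality dominant seventh flat thirteen:
Root: Db
Major 3rd (3rd): F
Perfect 5th (5th): Ab
Minor 7th (7th): Cb
Minor 13th (13th): Bbb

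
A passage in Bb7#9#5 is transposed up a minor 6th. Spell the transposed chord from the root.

Gb  Bb  D  Fb  A

Transposed root: Bb → Gb (minor 6th up). So we spell Gb dominant seventh sharp nine sharp five:
Root: Gb
Major 3rd (3rd): Bb
Augmented 5th (5th): D
Minor 7th (7th): Fb
Augmented 9th (9th): A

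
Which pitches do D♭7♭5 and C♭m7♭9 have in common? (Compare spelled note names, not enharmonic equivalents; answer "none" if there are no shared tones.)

D♭7♭5 = Db, F, Abb, Cb.
C♭m7♭9 = Cb, Ebb, Gb, Bbb, Dbb.
Shared: Cb.

Cb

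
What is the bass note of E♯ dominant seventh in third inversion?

E♯ dominant seventh in root position is E♯–G𝄪–B♯–D♯.
Third inversion places the seventh in the bass, which is D♯.

D♯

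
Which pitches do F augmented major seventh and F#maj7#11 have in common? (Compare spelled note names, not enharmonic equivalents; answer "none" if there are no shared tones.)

C♯

F augmented major seventh: F A C♯ E
F#maj7#11: F♯ A♯ C♯ E♯ B♯
Common to both → C♯.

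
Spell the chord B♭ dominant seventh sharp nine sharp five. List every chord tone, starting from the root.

Bb  D  F#  Ab  C#

B♭ dominant seventh sharp nine sharp five is a dominant seventh sharp nine sharp five built on Bb.
root → Bb
3rd (major 3rd) → D
5th (augmented 5th) → F#
7th (minor 7th) → Ab
9th (augmented 9th) → C#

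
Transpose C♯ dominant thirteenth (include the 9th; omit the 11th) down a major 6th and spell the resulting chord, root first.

E  G♯  B  D  F♯  C♯

Transposed root: C♯ → E (major 6th down). So we spell E dominant thirteenth:
E — root
G♯ — major 3rd
B — perfect 5th
D — minor 7th
F♯ — major 9th
C♯ — major 13th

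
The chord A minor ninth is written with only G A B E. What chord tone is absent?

A minor ninth = A, C, E, G, B. The voicing lacks the 3rd (minor 3rd), C.

C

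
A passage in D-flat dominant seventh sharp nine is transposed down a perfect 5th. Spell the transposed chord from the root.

D-flat down a perfect 5th → G-flat. New chord: G-flat dominant seventh sharp nine.
root → G-flat
3rd (major 3rd) → B-flat
5th (perfect 5th) → D-flat
7th (minor 7th) → F-flat
9th (augmented 9th) → A

G-flat, B-flat, D-flat, F-flat, A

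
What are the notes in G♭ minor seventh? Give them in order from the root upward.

Root G-flat, quality minor seventh:
G-flat — root
B-double-flat — minor 3rd
D-flat — perfect 5th
F-flat — minor 7th

G-flat, B-double-flat, D-flat, F-flat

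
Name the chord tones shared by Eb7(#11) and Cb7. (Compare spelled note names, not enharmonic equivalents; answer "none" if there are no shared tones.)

Eb7(#11) = Eb, G, Bb, Db, A.
Cb7 = Cb, Eb, Gb, Bbb.
Shared: Eb.

Eb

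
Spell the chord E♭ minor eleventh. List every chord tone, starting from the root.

Root E-flat, quality minor eleventh:
E-flat — root
G-flat — minor 3rd
B-flat — perfect 5th
D-flat — minor 7th
F — major 9th
A-flat — perfect 11th

E-flat, G-flat, B-flat, D-flat, F, A-flat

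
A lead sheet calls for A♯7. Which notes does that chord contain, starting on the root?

A#, C##, E#, G#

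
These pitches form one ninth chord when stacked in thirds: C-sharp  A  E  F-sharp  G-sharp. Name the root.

F-sharp

Stacking in thirds gives F-sharp – A – C-sharp – E – G-sharp, so F-sharp is the root — F-sharp minor ninth.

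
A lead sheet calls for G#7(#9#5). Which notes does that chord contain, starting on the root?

G♯  B♯  D𝄪  F♯  A𝄪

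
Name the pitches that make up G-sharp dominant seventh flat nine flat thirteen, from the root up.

Root G#, quality dominant seventh flat nine flat thirteen:
- root: G#
- major 3rd: B#
- perfect 5th: D#
- minor 7th: F#
- minor 9th: A
- minor 13th: E

G#, B#, D#, F#, A, E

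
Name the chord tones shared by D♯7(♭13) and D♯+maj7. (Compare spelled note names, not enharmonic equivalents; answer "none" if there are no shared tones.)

D♯7(♭13): D# F## A# C# B
D♯+maj7: D# F## A## C##
Common to both → D#, F##.

D# – F##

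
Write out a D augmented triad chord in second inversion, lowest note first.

In root position, D augmented triad is D–F♯–A♯.
Second inversion puts the fifth (A♯) in the bass.

A♯, D, F♯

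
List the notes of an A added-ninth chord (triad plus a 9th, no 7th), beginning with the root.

A, C♯, E, B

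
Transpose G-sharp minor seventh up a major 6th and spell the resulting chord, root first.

E#  G#  B#  D#

G# up a major 6th → E#. New chord: E# minor seventh.
Root: E#
Minor 3rd (3rd): G#
Perfect 5th (5th): B#
Minor 7th (7th): D#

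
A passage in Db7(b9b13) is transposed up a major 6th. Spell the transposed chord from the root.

Bb  D  F  Ab  Cb  Gb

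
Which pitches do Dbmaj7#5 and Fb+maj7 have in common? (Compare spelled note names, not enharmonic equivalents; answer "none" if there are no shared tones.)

Dbmaj7#5 = Db, F, A, C.
Fb+maj7 = Fb, Ab, C, Eb.
Shared: C.

C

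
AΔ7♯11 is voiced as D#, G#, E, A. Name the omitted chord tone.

The full AΔ7♯11 chord is A, C#, E, G#, D#.
Comparing with the voicing, the major 3rd (3rd) — C# — is absent.

C#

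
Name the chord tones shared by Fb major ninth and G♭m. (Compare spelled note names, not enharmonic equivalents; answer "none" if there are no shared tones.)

Fb major ninth: F♭ A♭ C♭ E♭ G♭
G♭m: G♭ B𝄫 D♭
Common to both → G♭.

G♭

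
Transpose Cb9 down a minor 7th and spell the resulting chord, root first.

Db – F – Ab – Cb – Eb

Transposed root: Cb → Db (minor 7th down). So we spell Db dominant ninth:
- root: Db
- major 3rd: F
- perfect 5th: Ab
- minor 7th: Cb
- major 9th: Eb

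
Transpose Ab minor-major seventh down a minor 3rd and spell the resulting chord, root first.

F, A-flat, C, E

A-flat down a minor 3rd → F. New chord: F minor-major seventh.
Root: F
Minor 3rd (3rd): A-flat
Perfect 5th (5th): C
Major 7th (7th): E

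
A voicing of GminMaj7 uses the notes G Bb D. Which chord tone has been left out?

F#

The full GminMaj7 chord is G, Bb, D, F#.
Comparing with the voicing, the major 7th (7th) — F# — is absent.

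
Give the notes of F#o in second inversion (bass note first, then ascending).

C  F#  A

F#o = F#–A–C; second inversion → fifth (C) lowest.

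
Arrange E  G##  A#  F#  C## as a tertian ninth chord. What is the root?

F#

Arranged so that each adjacent pair is a third by letter name: F# – A# – C## – E – G##.
The bottom of that stack, F#, is the root (this is F# dominant seventh sharp nine sharp five).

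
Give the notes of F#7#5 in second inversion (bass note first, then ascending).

In root position, F#7#5 is F#–A#–C##–E.
Second inversion puts the fifth (C##) in the bass.

C##, E, F#, A#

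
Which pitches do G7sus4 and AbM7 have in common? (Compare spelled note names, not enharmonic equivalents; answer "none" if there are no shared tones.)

G7sus4: G C D F
AbM7: A♭ C E♭ G
Common to both → G, C.

G  C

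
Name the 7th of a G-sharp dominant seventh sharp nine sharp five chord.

F♯

Root of G-sharp dominant seventh sharp nine sharp five = G♯. The 7th is a minor 7th: G♯ up a minor 7th → F♯.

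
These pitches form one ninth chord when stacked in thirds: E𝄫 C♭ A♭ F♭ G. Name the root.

F♭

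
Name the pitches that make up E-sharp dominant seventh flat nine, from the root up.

E-sharp  G-double-sharp  B-sharp  D-sharp  F-sharp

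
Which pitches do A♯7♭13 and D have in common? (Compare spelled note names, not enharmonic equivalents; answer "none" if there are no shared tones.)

A♯7♭13 = A♯, C𝄪, E♯, G♯, F♯.
D = D, F♯, A.
Shared: F♯.

F♯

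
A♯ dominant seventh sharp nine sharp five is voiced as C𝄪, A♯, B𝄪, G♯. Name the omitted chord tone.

The full A♯ dominant seventh sharp nine sharp five chord is A♯, C𝄪, E𝄪, G♯, B𝄪.
Comparing with the voicing, the augmented 5th (5th) — E𝄪 — is absent.

E𝄪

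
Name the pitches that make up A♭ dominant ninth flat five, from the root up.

A♭ dominant ninth flat five: dominant ninth flat five on A♭.
Root: A♭
Major 3rd (3rd): C
Diminished 5th (5th): E𝄫
Minor 7th (7th): G♭
Major 9th (9th): B♭

A♭ – C – E𝄫 – G♭ – B♭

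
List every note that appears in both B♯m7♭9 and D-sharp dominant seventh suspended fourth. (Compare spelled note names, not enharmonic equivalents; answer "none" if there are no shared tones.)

B♯m7♭9: B# D# F## A# C#
D-sharp dominant seventh suspended fourth: D# G# A# C#
Common to both → D#, A#, C#.

D#, A#, C#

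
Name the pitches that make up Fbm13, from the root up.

Fb  Abb  Cb  Ebb  Gb  Bbb  Db

Fbm13 is a minor thirteenth built on Fb.
Root: Fb
Minor 3rd (3rd): Abb
Perfect 5th (5th): Cb
Minor 7th (7th): Ebb
Major 9th (9th): Gb
Perfect 11th (11th): Bbb
Major 13th (13th): Db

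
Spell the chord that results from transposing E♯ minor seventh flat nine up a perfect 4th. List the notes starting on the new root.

A perfect 4th up from E-sharp is A-sharp, so the new chord is A-sharp minor seventh flat nine.
Root: A-sharp
Minor 3rd (3rd): C-sharp
Perfect 5th (5th): E-sharp
Minor 7th (7th): G-sharp
Minor 9th (9th): B

A-sharp, C-sharp, E-sharp, G-sharp, B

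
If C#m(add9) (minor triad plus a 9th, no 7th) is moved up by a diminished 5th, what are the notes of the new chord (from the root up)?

Transposed root: C# → G (diminished 5th up). So we spell G minor added-ninth:
G — root
Bb — minor 3rd
D — perfect 5th
A — major 9th

G, Bb, D, A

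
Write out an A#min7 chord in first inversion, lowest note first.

C# – E# – G# – A#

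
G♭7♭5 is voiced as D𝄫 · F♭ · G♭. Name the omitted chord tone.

G♭7♭5 = G♭, B♭, D𝄫, F♭. The voicing lacks the 3rd (major 3rd), B♭.

B♭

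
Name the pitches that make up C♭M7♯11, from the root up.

Root Cb, quality major seventh sharp eleven:
- root: Cb
- major 3rd: Eb
- perfect 5th: Gb
- major 7th: Bb
- augmented 11th: F

Cb – Eb – Gb – Bb – F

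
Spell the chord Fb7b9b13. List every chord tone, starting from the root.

Fb7b9b13 is a dominant seventh flat nine flat thirteen built on Fb.
- root: Fb
- major 3rd: Ab
- perfect 5th: Cb
- minor 7th: Ebb
- minor 9th: Gbb
- minor 13th: Dbb

Fb  Ab  Cb  Ebb  Gbb  Dbb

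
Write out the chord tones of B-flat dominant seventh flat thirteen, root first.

Bb  D  F  Ab  Gb

B-flat dominant seventh flat thirteen is a dominant seventh flat thirteen built on Bb.
- root: Bb
- major 3rd: D
- perfect 5th: F
- minor 7th: Ab
- minor 13th: Gb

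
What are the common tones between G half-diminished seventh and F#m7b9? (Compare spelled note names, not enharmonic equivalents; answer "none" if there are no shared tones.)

G

G half-diminished seventh = G, B♭, D♭, F.
F#m7b9 = F♯, A, C♯, E, G.
Shared: G.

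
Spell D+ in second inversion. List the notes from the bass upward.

A# – D – F#

D+ = D–F#–A#; second inversion → fifth (A#) lowest.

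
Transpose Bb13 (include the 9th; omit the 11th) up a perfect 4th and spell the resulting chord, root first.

Eb G Bb Db F C

Transposed root: Bb → Eb (perfect 4th up). So we spell Eb dominant thirteenth:
root → Eb
3rd (major 3rd) → G
5th (perfect 5th) → Bb
7th (minor 7th) → Db
9th (major 9th) → F
13th (major 13th) → C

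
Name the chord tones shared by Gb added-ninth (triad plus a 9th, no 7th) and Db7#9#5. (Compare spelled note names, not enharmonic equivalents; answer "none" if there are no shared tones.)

Gb added-ninth: Gb Bb Db Ab
Db7#9#5: Db F A Cb E
Common to both → Db.

Db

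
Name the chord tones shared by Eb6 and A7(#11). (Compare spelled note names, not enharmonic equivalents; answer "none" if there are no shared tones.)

Eb6 = E♭, G, B♭, C.
A7(#11) = A, C♯, E, G, D♯.
Shared: G.

G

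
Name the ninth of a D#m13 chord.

Root of D#m13 = D♯. The 9th is a major 9th: D♯ up a major 9th → E♯.

E♯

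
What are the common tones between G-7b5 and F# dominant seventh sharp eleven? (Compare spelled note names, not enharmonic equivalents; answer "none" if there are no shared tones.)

none

G-7b5 = G, Bb, Db, F.
F# dominant seventh sharp eleven = F#, A#, C#, E, B#.
Shared: none.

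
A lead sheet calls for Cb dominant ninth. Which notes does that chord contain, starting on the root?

Cb dominant ninth is a dominant ninth built on Cb.
root → Cb
3rd (major 3rd) → Eb
5th (perfect 5th) → Gb
7th (minor 7th) → Bbb
9th (major 9th) → Db

Cb Eb Gb Bbb Db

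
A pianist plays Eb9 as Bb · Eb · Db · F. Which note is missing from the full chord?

G

The full Eb9 chord is Eb, G, Bb, Db, F.
Comparing with the voicing, the major 3rd (3rd) — G — is absent.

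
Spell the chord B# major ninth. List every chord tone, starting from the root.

Root B-sharp, quality major ninth:
Root: B-sharp
Major 3rd (3rd): D-double-sharp
Perfect 5th (5th): F-double-sharp
Major 7th (7th): A-double-sharp
Major 9th (9th): C-double-sharp

B-sharp, D-double-sharp, F-double-sharp, A-double-sharp, C-double-sharp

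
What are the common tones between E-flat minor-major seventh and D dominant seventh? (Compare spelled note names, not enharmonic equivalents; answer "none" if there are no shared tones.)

D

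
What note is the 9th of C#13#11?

D#

Root of C#13#11 = C#. The 9th is a major 9th: C# up a major 9th → D#.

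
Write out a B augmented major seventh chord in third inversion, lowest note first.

B augmented major seventh = B–D-sharp–F-double-sharp–A-sharp; third inversion → seventh (A-sharp) lowest.

A-sharp – B – D-sharp – F-double-sharp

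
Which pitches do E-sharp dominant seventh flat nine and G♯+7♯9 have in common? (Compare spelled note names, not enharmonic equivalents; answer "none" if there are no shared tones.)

E-sharp dominant seventh flat nine: E♯ G𝄪 B♯ D♯ F♯
G♯+7♯9: G♯ B♯ D𝄪 F♯ A𝄪
Common to both → B♯, F♯.

B♯  F♯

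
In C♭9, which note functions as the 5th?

Gb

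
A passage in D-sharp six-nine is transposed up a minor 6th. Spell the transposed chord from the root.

B D-sharp F-sharp G-sharp C-sharp

A minor 6th up from D-sharp is B, so the new chord is B six-nine.
B — root
D-sharp — major 3rd
F-sharp — perfect 5th
G-sharp — major 6th
C-sharp — major 9th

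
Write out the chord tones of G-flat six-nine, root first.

G-flat, B-flat, D-flat, E-flat, A-flat

Root G-flat, quality six-nine:
G-flat — root
B-flat — major 3rd
D-flat — perfect 5th
E-flat — major 6th
A-flat — major 9th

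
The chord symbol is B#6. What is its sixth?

G##

B#6 is built on B#; its 6th is a major 6th above the root.
A sixth above B uses the letter G, and the major 6th above B# is G##.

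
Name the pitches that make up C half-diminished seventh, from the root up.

C half-diminished seventh: half-diminished seventh on C.
- root: C
- minor 3rd: Eb
- diminished 5th: Gb
- minor 7th: Bb

C, Eb, Gb, Bb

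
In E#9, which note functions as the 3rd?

E#9 is built on E#; its 3rd is a major 3rd above the root.
A third above E uses the letter G, and the major 3rd above E# is G##.

G##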